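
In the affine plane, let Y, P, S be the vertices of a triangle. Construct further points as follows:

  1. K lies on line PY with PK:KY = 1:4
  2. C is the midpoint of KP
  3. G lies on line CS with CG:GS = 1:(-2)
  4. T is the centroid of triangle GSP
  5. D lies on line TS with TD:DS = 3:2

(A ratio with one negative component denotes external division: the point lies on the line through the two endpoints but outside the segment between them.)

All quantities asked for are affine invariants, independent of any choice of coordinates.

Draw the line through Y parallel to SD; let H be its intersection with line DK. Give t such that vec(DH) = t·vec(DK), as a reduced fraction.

t = 7

Work in coordinates with Y = (0, 0), P = (1, 0), S = (0, 1).
1. K lies on line PY with PK:KY = 1:4 ⇒ K = (4/5, 0)
2. C is the midpoint of KP ⇒ C = (9/10, 0)
3. G lies on line CS with CG:GS = 1:(-2) ⇒ G = (9/5, -1)
4. T is the centroid of triangle GSP ⇒ T = (14/15, 0)
5. D lies on line TS with TD:DS = 3:2 ⇒ D = (28/75, 3/5)
through Y parallel to SD: direction (28/75, -2/5); meets DK at H = (84/25, -18/5)
H = D + t·(K−D) with t = 7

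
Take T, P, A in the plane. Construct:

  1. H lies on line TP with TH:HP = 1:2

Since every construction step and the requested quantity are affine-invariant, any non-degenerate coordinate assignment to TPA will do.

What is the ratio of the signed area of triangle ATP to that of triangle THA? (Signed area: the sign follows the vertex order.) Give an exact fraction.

[ATP]:[THA] = 3

Choose coordinates T = (0, 0), P = (1, 0), A = (0, 1).
1. H lies on line TP with TH:HP = 1:2 ⇒ H = (1/3, 0)
2·[ATP] = 1, 2·[THA] = 1/3
[ATP]:[THA] = 1:1/3 = 3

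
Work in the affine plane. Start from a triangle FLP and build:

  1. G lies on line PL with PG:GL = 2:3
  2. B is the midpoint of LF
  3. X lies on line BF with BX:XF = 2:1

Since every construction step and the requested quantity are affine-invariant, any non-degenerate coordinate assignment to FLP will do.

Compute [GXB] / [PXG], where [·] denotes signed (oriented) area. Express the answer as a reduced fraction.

Assign F = (0, 0), L = (1, 0), P = (0, 1) — the answer is frame-independent, so this choice is without loss of generality.
1. G lies on line PL with PG:GL = 2:3 ⇒ G = (2/5, 3/5)
2. B is the midpoint of LF ⇒ B = (1/2, 0)
3. X lies on line BF with BX:XF = 2:1 ⇒ X = (1/6, 0)
2·[GXB] = 1/5, 2·[PXG] = 1/3
[GXB]:[PXG] = 1/5:1/3 = 3/5

[GXB]:[PXG] = 3/5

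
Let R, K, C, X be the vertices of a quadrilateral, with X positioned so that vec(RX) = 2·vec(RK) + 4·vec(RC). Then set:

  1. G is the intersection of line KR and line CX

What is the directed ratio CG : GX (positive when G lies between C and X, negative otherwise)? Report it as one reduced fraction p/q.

CG:GX = -1/4

Work in coordinates with R = (0, 0), K = (1, 0), C = (0, 1), X = (2, 4).
1. G is the intersection of line KR and line CX ⇒ G = (-2/3, 0)
G = C + t·(X−C) with t = -1/3, so CG:GX = t:(1−t) = -1/3:4/3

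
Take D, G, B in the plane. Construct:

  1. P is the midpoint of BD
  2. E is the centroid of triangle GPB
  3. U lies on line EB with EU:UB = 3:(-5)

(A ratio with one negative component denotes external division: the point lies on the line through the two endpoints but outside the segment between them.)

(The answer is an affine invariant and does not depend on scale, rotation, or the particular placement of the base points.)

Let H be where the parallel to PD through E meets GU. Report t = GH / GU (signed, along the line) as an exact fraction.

t = 4

Work in coordinates with D = (0, 0), G = (1, 0), B = (0, 1).
1. P is the midpoint of BD ⇒ P = (0, 1/2)
2. E is the centroid of triangle GPB ⇒ E = (1/3, 1/2)
3. U lies on line EB with EU:UB = 3:(-5) ⇒ U = (5/6, -1/4)
through E parallel to PD: direction (0, -1/2); meets GU at H = (1/3, -1)
H = G + t·(U−G) with t = 4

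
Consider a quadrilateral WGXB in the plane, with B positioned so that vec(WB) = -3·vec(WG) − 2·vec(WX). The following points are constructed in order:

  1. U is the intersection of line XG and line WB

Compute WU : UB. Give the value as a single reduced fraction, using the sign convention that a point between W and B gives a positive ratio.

WU:UB = -1/6

Set W = (0, 0), G = (1, 0), X = (0, 1), B = (-3, -2); any affine frame gives the same invariant.
1. U is the intersection of line XG and line WB ⇒ U = (3/5, 2/5)
U = W + t·(B−W) with t = -1/5, so WU:UB = t:(1−t) = -1/5:6/5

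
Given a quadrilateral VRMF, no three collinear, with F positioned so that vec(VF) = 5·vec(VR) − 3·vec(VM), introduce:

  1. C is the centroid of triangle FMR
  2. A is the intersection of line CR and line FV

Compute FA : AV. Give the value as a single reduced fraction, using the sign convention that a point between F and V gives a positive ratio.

Assign V = (0, 0), R = (1, 0), M = (0, 1), F = (5, -3) — the answer is frame-independent, so this choice is without loss of generality.
1. C is the centroid of triangle FMR ⇒ C = (2, -2/3)
2. A is the intersection of line CR and line FV ⇒ A = (10, -6)
A = F + t·(V−F) with t = -1, so FA:AV = t:(1−t) = -1:2

FA:AV = -1/2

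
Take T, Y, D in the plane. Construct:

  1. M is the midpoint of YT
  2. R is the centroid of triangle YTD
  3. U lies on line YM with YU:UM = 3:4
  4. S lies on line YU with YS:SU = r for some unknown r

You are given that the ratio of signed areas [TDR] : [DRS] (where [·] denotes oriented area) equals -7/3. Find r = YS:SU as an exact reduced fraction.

r = -4

Assign T = (0, 0), Y = (1, 0), D = (0, 1) — the answer is frame-independent, so this choice is without loss of generality.
1. M is the midpoint of YT ⇒ M = (1/2, 0)
2. R is the centroid of triangle YTD ⇒ R = (1/3, 1/3)
3. U lies on line YM with YU:UM = 3:4 ⇒ U = (11/14, 0)
4. With YS:SU = r, write λ = r/(r+1) so S = Y + λ·(U−Y); S is affine-linear in λ
Every point depending on S is an affine combination of S and λ-independent points, so each such coordinate is linear in λ; the λ² term in each signed area is a multiple of (U−Y)×(U−Y) = 0, so 2·[TDR] and 2·[DRS] are each linear in λ. Evaluating at λ=0 and λ=1:
  2·[TDR] = -1/3,   2·[DRS] = -1/7·λ + 1/3
So [TDR]:[DRS] = (-1/3) / (-1/7·λ + 1/3). Setting this equal to -7/3:
  -1/3 = -7/3·(-1/7·λ + 1/3)  ⇒  λ = 4/3
Then r = λ/(1−λ) = (4/3)/(-1/3) = -4. Check: with r = -4, S = (5/7, 0) and [TDR]:[DRS] = -7/3 as required.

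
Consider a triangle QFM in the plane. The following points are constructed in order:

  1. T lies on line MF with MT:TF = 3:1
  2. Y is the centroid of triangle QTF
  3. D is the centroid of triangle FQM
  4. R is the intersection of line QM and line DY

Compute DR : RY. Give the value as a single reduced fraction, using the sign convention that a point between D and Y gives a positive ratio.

DR:RY = -4/7

Assign Q = (0, 0), F = (1, 0), M = (0, 1) — the answer is frame-independent, so this choice is without loss of generality.
1. T lies on line MF with MT:TF = 3:1 ⇒ T = (3/4, 1/4)
2. Y is the centroid of triangle QTF ⇒ Y = (7/12, 1/12)
3. D is the centroid of triangle FQM ⇒ D = (1/3, 1/3)
4. R is the intersection of line QM and line DY ⇒ R = (0, 2/3)
R = D + t·(Y−D) with t = -4/3, so DR:RY = t:(1−t) = -4/3:7/3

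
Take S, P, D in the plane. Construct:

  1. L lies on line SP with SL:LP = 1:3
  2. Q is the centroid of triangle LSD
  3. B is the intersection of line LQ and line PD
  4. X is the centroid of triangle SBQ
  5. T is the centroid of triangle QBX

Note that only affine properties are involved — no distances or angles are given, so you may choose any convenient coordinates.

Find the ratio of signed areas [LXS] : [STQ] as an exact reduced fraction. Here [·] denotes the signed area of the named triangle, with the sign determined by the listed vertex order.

Choose coordinates S = (0, 0), P = (1, 0), D = (0, 1).
1. L lies on line SP with SL:LP = 1:3 ⇒ L = (1/4, 0)
2. Q is the centroid of triangle LSD ⇒ Q = (1/12, 1/3)
3. B is the intersection of line LQ and line PD ⇒ B = (-1/2, 3/2)
4. X is the centroid of triangle SBQ ⇒ X = (-5/36, 11/18)
5. T is the centroid of triangle QBX ⇒ T = (-5/27, 22/27)
2·[LXS] = 11/72, 2·[STQ] = -7/54
[LXS]:[STQ] = 11/72:-7/54 = -33/28

[LXS]:[STQ] = -33/28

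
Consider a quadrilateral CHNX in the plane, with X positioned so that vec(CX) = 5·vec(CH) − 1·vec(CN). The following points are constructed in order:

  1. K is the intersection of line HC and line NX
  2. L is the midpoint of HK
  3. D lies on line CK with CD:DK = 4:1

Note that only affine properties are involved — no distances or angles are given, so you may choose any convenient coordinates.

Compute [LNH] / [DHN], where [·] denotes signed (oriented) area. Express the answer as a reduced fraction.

[LNH]:[DHN] = -3/4

Set C = (0, 0), H = (1, 0), N = (0, 1), X = (5, -1); any affine frame gives the same invariant.
1. K is the intersection of line HC and line NX ⇒ K = (5/2, 0)
2. L is the midpoint of HK ⇒ L = (7/4, 0)
3. D lies on line CK with CD:DK = 4:1 ⇒ D = (2, 0)
2·[LNH] = 3/4, 2·[DHN] = -1
[LNH]:[DHN] = 3/4:-1 = -3/4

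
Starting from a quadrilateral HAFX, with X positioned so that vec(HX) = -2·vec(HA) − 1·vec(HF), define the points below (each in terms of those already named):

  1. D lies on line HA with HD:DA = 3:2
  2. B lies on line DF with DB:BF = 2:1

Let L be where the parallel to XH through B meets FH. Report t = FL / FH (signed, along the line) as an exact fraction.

t = 13/30

Set H = (0, 0), A = (1, 0), F = (0, 1), X = (-2, -1); any affine frame gives the same invariant.
1. D lies on line HA with HD:DA = 3:2 ⇒ D = (3/5, 0)
2. B lies on line DF with DB:BF = 2:1 ⇒ B = (1/5, 2/3)
through B parallel to XH: direction (2, 1); meets FH at L = (0, 17/30)
L = F + t·(H−F) with t = 13/30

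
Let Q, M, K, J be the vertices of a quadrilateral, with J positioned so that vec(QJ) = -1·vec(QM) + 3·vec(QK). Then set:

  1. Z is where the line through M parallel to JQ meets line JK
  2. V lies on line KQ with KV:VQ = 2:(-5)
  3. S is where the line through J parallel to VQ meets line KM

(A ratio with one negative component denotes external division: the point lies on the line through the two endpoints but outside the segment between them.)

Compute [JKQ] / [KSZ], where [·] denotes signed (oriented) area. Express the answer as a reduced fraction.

Set Q = (0, 0), M = (1, 0), K = (0, 1), J = (-1, 3); any affine frame gives the same invariant.
1. Z is where the line through M parallel to JQ meets line JK ⇒ Z = (2, -3)
2. V lies on line KQ with KV:VQ = 2:(-5) ⇒ V = (0, 5/3)
3. S is where the line through J parallel to VQ meets line KM ⇒ S = (-1, 2)
2·[JKQ] = -1, 2·[KSZ] = 2
[JKQ]:[KSZ] = -1:2 = -1/2

[JKQ]:[KSZ] = -1/2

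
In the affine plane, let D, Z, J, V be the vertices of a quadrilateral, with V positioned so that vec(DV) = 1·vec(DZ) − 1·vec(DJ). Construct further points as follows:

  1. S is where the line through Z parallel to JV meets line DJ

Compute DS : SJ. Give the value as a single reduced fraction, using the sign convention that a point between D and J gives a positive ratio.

DS:SJ = -2

Set D = (0, 0), Z = (1, 0), J = (0, 1), V = (1, -1); any affine frame gives the same invariant.
1. S is where the line through Z parallel to JV meets line DJ ⇒ S = (0, 2)
S = D + t·(J−D) with t = 2, so DS:SJ = t:(1−t) = 2:-1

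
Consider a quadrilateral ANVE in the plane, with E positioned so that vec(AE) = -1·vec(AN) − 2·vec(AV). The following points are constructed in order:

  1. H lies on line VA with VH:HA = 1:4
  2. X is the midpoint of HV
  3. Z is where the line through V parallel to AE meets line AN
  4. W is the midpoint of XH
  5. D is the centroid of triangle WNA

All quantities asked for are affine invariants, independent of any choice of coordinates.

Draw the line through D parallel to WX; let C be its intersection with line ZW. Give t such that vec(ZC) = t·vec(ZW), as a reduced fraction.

t = 5/3

Set A = (0, 0), N = (1, 0), V = (0, 1), E = (-1, -2); any affine frame gives the same invariant.
1. H lies on line VA with VH:HA = 1:4 ⇒ H = (0, 4/5)
2. X is the midpoint of HV ⇒ X = (0, 9/10)
3. Z is where the line through V parallel to AE meets line AN ⇒ Z = (-1/2, 0)
4. W is the midpoint of XH ⇒ W = (0, 17/20)
5. D is the centroid of triangle WNA ⇒ D = (1/3, 17/60)
through D parallel to WX: direction (0, 1/20); meets ZW at C = (1/3, 17/12)
C = Z + t·(W−Z) with t = 5/3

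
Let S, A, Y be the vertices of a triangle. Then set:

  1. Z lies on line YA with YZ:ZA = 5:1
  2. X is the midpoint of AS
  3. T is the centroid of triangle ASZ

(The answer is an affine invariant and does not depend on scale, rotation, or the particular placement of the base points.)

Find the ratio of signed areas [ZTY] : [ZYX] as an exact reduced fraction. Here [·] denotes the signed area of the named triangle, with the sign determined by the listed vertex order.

Assign S = (0, 0), A = (1, 0), Y = (0, 1) — the answer is frame-independent, so this choice is without loss of generality.
1. Z lies on line YA with YZ:ZA = 5:1 ⇒ Z = (5/6, 1/6)
2. X is the midpoint of AS ⇒ X = (1/2, 0)
3. T is the centroid of triangle ASZ ⇒ T = (11/18, 1/18)
2·[ZTY] = -5/18, 2·[ZYX] = 5/12
[ZTY]:[ZYX] = -5/18:5/12 = -2/3

[ZTY]:[ZYX] = -2/3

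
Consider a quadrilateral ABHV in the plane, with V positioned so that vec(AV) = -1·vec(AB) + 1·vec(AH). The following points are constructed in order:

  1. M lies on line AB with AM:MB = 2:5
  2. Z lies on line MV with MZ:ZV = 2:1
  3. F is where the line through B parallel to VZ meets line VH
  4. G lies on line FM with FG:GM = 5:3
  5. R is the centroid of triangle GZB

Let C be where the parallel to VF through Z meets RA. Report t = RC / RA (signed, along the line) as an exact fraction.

Work in coordinates with A = (0, 0), B = (1, 0), H = (0, 1), V = (-1, 1).
1. M lies on line AB with AM:MB = 2:5 ⇒ M = (2/7, 0)
2. Z lies on line MV with MZ:ZV = 2:1 ⇒ Z = (-4/7, 2/3)
3. F is where the line through B parallel to VZ meets line VH ⇒ F = (-2/7, 1)
4. G lies on line FM with FG:GM = 5:3 ⇒ G = (1/14, 3/8)
5. R is the centroid of triangle GZB ⇒ R = (1/6, 25/72)
through Z parallel to VF: direction (5/7, 0); meets RA at C = (8/25, 2/3)
C = R + t·(A−R) with t = -23/25

t = -23/25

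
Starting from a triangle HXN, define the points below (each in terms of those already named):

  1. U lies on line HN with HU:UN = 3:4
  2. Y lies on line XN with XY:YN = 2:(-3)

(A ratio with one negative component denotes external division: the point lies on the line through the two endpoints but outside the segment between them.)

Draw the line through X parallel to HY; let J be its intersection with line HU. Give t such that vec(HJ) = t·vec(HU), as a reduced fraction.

Set H = (0, 0), X = (1, 0), N = (0, 1); any affine frame gives the same invariant.
1. U lies on line HN with HU:UN = 3:4 ⇒ U = (0, 3/7)
2. Y lies on line XN with XY:YN = 2:(-3) ⇒ Y = (3, -2)
through X parallel to HY: direction (3, -2); meets HU at J = (0, 2/3)
J = H + t·(U−H) with t = 14/9

t = 14/9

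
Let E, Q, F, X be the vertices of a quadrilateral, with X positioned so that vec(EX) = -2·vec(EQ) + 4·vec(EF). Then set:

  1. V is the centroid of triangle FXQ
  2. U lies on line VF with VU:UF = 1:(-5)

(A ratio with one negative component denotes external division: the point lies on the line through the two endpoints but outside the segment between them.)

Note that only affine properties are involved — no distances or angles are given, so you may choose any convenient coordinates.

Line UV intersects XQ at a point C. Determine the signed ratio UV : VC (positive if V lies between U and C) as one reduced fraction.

Set E = (0, 0), Q = (1, 0), F = (0, 1), X = (-2, 4); any affine frame gives the same invariant.
1. V is the centroid of triangle FXQ ⇒ V = (-1/3, 5/3)
2. U lies on line VF with VU:UF = 1:(-5) ⇒ U = (-5/12, 11/6)
line UV meets XQ at C = (-1/2, 2)
V = U + t·(C−U) with t = -1, so UV:VC = -1:2

UV:VC = -1/2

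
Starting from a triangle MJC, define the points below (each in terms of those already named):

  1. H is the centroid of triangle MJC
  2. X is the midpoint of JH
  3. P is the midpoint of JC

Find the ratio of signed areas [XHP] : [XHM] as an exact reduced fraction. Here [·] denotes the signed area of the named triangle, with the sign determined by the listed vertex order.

[XHP]:[XHM] = -1/2

Work in coordinates with M = (0, 0), J = (1, 0), C = (0, 1).
1. H is the centroid of triangle MJC ⇒ H = (1/3, 1/3)
2. X is the midpoint of JH ⇒ X = (2/3, 1/6)
3. P is the midpoint of JC ⇒ P = (1/2, 1/2)
2·[XHP] = -1/12, 2·[XHM] = 1/6
[XHP]:[XHM] = -1/12:1/6 = -1/2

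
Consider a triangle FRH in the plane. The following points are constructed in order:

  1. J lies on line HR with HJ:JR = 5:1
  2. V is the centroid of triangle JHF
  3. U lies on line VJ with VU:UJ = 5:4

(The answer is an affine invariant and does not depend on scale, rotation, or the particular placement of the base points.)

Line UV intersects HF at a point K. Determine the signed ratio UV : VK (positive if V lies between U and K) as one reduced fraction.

UV:VK = 10/9

Assign F = (0, 0), R = (1, 0), H = (0, 1) — the answer is frame-independent, so this choice is without loss of generality.
1. J lies on line HR with HJ:JR = 5:1 ⇒ J = (5/6, 1/6)
2. V is the centroid of triangle JHF ⇒ V = (5/18, 7/18)
3. U lies on line VJ with VU:UJ = 5:4 ⇒ U = (95/162, 43/162)
line UV meets HF at K = (0, 1/2)
V = U + t·(K−U) with t = 10/19, so UV:VK = 10/19:9/19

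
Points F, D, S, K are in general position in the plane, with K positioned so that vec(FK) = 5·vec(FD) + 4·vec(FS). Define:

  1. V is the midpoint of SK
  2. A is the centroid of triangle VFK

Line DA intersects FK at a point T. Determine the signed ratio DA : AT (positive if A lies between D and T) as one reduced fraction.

DA:AT = -29/5

Assign F = (0, 0), D = (1, 0), S = (0, 1), K = (5, 4) — the answer is frame-independent, so this choice is without loss of generality.
1. V is the midpoint of SK ⇒ V = (5/2, 5/2)
2. A is the centroid of triangle VFK ⇒ A = (5/2, 13/6)
line DA meets FK at T = (65/29, 52/29)
A = D + t·(T−D) with t = 29/24, so DA:AT = 29/24:-5/24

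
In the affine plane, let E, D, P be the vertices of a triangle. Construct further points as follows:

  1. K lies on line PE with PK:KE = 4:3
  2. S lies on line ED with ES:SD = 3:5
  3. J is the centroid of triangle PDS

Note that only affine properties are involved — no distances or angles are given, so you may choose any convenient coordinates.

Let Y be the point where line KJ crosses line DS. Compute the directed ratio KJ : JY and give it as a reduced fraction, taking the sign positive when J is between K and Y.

Work in coordinates with E = (0, 0), D = (1, 0), P = (0, 1).
1. K lies on line PE with PK:KE = 4:3 ⇒ K = (0, 3/7)
2. S lies on line ED with ES:SD = 3:5 ⇒ S = (3/8, 0)
3. J is the centroid of triangle PDS ⇒ J = (11/24, 1/3)
line KJ meets DS at Y = (33/16, 0)
J = K + t·(Y−K) with t = 2/9, so KJ:JY = 2/9:7/9

KJ:JY = 2/7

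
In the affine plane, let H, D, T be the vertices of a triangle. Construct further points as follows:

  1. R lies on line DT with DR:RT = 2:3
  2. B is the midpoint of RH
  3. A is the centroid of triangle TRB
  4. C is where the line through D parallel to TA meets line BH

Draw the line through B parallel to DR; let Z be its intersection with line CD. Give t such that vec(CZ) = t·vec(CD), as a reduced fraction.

Work in coordinates with H = (0, 0), D = (1, 0), T = (0, 1).
1. R lies on line DT with DR:RT = 2:3 ⇒ R = (3/5, 2/5)
2. B is the midpoint of RH ⇒ B = (3/10, 1/5)
3. A is the centroid of triangle TRB ⇒ A = (3/10, 8/15)
4. C is where the line through D parallel to TA meets line BH ⇒ C = (7/10, 7/15)
through B parallel to DR: direction (-2/5, 2/5); meets CD at Z = (19/10, -7/5)
Z = C + t·(D−C) with t = 4

t = 4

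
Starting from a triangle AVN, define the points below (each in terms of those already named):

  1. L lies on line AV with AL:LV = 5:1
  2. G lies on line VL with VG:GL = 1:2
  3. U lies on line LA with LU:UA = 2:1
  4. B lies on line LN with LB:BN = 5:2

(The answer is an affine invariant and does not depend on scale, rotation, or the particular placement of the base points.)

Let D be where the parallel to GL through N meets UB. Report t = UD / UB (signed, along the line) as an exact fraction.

t = 7/5

Set A = (0, 0), V = (1, 0), N = (0, 1); any affine frame gives the same invariant.
1. L lies on line AV with AL:LV = 5:1 ⇒ L = (5/6, 0)
2. G lies on line VL with VG:GL = 1:2 ⇒ G = (17/18, 0)
3. U lies on line LA with LU:UA = 2:1 ⇒ U = (5/18, 0)
4. B lies on line LN with LB:BN = 5:2 ⇒ B = (5/21, 5/7)
through N parallel to GL: direction (-1/9, 0); meets UB at D = (2/9, 1)
D = U + t·(B−U) with t = 7/5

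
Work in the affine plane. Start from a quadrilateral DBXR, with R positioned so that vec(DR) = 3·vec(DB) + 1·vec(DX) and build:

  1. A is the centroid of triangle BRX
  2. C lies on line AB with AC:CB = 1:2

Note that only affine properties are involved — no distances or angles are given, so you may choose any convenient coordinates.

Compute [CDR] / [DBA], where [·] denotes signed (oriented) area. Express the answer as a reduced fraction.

[CDR]:[DBA] = 1/6

Choose coordinates D = (0, 0), B = (1, 0), X = (0, 1), R = (3, 1).
1. A is the centroid of triangle BRX ⇒ A = (4/3, 2/3)
2. C lies on line AB with AC:CB = 1:2 ⇒ C = (11/9, 4/9)
2·[CDR] = 1/9, 2·[DBA] = 2/3
[CDR]:[DBA] = 1/9:2/3 = 1/6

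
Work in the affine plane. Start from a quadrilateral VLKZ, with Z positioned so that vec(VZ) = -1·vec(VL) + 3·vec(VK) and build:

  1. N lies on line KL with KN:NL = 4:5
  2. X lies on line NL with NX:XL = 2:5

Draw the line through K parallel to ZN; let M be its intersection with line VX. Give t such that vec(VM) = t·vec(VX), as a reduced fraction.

Assign V = (0, 0), L = (1, 0), K = (0, 1), Z = (-1, 3) — the answer is frame-independent, so this choice is without loss of generality.
1. N lies on line KL with KN:NL = 4:5 ⇒ N = (4/9, 5/9)
2. X lies on line NL with NX:XL = 2:5 ⇒ X = (38/63, 25/63)
through K parallel to ZN: direction (13/9, -22/9); meets VX at M = (494/1161, 325/1161)
M = V + t·(X−V) with t = 91/129

t = 91/129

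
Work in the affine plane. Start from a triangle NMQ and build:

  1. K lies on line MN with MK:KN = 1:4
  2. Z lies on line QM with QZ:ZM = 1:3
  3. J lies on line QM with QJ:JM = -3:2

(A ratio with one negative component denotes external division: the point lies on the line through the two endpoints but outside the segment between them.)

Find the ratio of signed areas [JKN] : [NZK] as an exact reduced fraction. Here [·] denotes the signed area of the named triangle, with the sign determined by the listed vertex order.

[JKN]:[NZK] = -8/3

Choose coordinates N = (0, 0), M = (1, 0), Q = (0, 1).
1. K lies on line MN with MK:KN = 1:4 ⇒ K = (4/5, 0)
2. Z lies on line QM with QZ:ZM = 1:3 ⇒ Z = (1/4, 3/4)
3. J lies on line QM with QJ:JM = -3:2 ⇒ J = (3, -2)
2·[JKN] = 8/5, 2·[NZK] = -3/5
[JKN]:[NZK] = 8/5:-3/5 = -8/3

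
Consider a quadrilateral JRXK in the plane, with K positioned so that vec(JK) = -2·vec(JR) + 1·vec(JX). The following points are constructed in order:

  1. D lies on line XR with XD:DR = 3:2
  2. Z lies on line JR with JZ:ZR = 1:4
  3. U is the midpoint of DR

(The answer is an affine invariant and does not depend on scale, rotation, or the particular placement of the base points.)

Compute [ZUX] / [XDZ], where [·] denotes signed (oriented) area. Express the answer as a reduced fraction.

[ZUX]:[XDZ] = -4/3

Assign J = (0, 0), R = (1, 0), X = (0, 1), K = (-2, 1) — the answer is frame-independent, so this choice is without loss of generality.
1. D lies on line XR with XD:DR = 3:2 ⇒ D = (3/5, 2/5)
2. Z lies on line JR with JZ:ZR = 1:4 ⇒ Z = (1/5, 0)
3. U is the midpoint of DR ⇒ U = (4/5, 1/5)
2·[ZUX] = 16/25, 2·[XDZ] = -12/25
[ZUX]:[XDZ] = 16/25:-12/25 = -4/3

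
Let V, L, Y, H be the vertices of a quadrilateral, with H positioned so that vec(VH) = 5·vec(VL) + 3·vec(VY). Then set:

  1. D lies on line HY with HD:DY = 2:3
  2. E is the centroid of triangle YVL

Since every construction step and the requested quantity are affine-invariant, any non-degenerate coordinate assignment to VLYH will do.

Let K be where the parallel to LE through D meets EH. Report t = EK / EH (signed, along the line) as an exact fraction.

Assign V = (0, 0), L = (1, 0), Y = (0, 1), H = (5, 3) — the answer is frame-independent, so this choice is without loss of generality.
1. D lies on line HY with HD:DY = 2:3 ⇒ D = (3, 11/5)
2. E is the centroid of triangle YVL ⇒ E = (1/3, 1/3)
through D parallel to LE: direction (-2/3, 1/3); meets EH at K = (83/25, 51/25)
K = E + t·(H−E) with t = 16/25

t = 16/25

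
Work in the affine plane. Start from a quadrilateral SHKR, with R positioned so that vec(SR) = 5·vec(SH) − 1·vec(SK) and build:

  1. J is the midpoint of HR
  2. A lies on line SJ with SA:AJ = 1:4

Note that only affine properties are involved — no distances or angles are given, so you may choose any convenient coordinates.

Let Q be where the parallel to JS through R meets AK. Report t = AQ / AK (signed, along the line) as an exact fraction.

Assign S = (0, 0), H = (1, 0), K = (0, 1), R = (5, -1) — the answer is frame-independent, so this choice is without loss of generality.
1. J is the midpoint of HR ⇒ J = (3, -1/2)
2. A lies on line SJ with SA:AJ = 1:4 ⇒ A = (3/5, -1/10)
through R parallel to JS: direction (-3, 1/2); meets AK at Q = (7/10, -17/60)
Q = A + t·(K−A) with t = -1/6

t = -1/6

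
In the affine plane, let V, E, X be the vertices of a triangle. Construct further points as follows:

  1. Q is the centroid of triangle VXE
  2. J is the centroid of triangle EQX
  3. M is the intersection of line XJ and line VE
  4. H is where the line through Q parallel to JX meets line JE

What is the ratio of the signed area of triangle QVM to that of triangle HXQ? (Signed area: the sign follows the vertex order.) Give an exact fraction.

[QVM]:[HXQ] = -12/5

Work in coordinates with V = (0, 0), E = (1, 0), X = (0, 1).
1. Q is the centroid of triangle VXE ⇒ Q = (1/3, 1/3)
2. J is the centroid of triangle EQX ⇒ J = (4/9, 4/9)
3. M is the intersection of line XJ and line VE ⇒ M = (4/5, 0)
4. H is where the line through Q parallel to JX meets line JE ⇒ H = (-1/9, 8/9)
2·[QVM] = 4/15, 2·[HXQ] = -1/9
[QVM]:[HXQ] = 4/15:-1/9 = -12/5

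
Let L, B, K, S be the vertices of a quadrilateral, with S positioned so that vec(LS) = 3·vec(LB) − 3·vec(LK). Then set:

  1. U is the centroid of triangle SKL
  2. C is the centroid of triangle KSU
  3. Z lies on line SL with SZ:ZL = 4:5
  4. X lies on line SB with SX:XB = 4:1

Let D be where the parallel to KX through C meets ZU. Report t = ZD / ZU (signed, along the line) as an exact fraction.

Work in coordinates with L = (0, 0), B = (1, 0), K = (0, 1), S = (3, -3).
1. U is the centroid of triangle SKL ⇒ U = (1, -2/3)
2. C is the centroid of triangle KSU ⇒ C = (4/3, -8/9)
3. Z lies on line SL with SZ:ZL = 4:5 ⇒ Z = (5/3, -5/3)
4. X lies on line SB with SX:XB = 4:1 ⇒ X = (7/5, -3/5)
through C parallel to KX: direction (7/5, -8/5); meets ZU at D = (5/9, 0)
D = Z + t·(U−Z) with t = 5/3

t = 5/3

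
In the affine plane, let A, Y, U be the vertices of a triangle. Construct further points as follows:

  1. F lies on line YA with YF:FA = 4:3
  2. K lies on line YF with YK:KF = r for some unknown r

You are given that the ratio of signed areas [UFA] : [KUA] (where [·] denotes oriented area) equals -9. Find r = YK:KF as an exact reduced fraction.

r = -5/2

Choose coordinates A = (0, 0), Y = (1, 0), U = (0, 1).
1. F lies on line YA with YF:FA = 4:3 ⇒ F = (3/7, 0)
2. With YK:KF = r, write λ = r/(r+1) so K = Y + λ·(F−Y); K is affine-linear in λ
Every point depending on K is an affine combination of K and λ-independent points, so each such coordinate is linear in λ; the λ² term in each signed area is a multiple of (F−Y)×(F−Y) = 0, so 2·[UFA] and 2·[KUA] are each linear in λ. Evaluating at λ=0 and λ=1:
  2·[UFA] = -3/7,   2·[KUA] = -4/7·λ + 1
So [UFA]:[KUA] = (-3/7) / (-4/7·λ + 1). Setting this equal to -9:
  -3/7 = -9·(-4/7·λ + 1)  ⇒  λ = 5/3
Then r = λ/(1−λ) = (5/3)/(-2/3) = -5/2. Check: with r = -5/2, K = (1/21, 0) and [UFA]:[KUA] = -9 as required.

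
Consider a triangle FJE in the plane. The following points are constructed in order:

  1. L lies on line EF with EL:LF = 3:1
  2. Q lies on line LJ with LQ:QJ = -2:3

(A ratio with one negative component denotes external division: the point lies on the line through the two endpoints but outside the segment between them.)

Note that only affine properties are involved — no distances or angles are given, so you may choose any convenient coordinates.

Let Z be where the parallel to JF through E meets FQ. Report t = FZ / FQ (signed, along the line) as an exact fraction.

t = 4/3

Set F = (0, 0), J = (1, 0), E = (0, 1); any affine frame gives the same invariant.
1. L lies on line EF with EL:LF = 3:1 ⇒ L = (0, 1/4)
2. Q lies on line LJ with LQ:QJ = -2:3 ⇒ Q = (-2, 3/4)
through E parallel to JF: direction (-1, 0); meets FQ at Z = (-8/3, 1)
Z = F + t·(Q−F) with t = 4/3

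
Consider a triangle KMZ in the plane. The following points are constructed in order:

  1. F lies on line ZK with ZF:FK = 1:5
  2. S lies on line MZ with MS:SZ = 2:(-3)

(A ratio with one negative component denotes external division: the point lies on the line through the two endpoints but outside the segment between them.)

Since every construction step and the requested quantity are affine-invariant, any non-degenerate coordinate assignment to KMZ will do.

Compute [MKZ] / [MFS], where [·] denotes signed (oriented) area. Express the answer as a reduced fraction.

Assign K = (0, 0), M = (1, 0), Z = (0, 1) — the answer is frame-independent, so this choice is without loss of generality.
1. F lies on line ZK with ZF:FK = 1:5 ⇒ F = (0, 5/6)
2. S lies on line MZ with MS:SZ = 2:(-3) ⇒ S = (3, -2)
2·[MKZ] = -1, 2·[MFS] = 1/3
[MKZ]:[MFS] = -1:1/3 = -3

[MKZ]:[MFS] = -3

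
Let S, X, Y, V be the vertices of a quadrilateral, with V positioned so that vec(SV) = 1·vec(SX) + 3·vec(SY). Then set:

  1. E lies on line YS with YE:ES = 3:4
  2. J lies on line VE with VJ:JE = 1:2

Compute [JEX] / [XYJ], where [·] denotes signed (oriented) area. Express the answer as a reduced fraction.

Work in coordinates with S = (0, 0), X = (1, 0), Y = (0, 1), V = (1, 3).
1. E lies on line YS with YE:ES = 3:4 ⇒ E = (0, 4/7)
2. J lies on line VE with VJ:JE = 1:2 ⇒ J = (2/3, 46/21)
2·[JEX] = 2, 2·[XYJ] = -13/7
[JEX]:[XYJ] = 2:-13/7 = -14/13

[JEX]:[XYJ] = -14/13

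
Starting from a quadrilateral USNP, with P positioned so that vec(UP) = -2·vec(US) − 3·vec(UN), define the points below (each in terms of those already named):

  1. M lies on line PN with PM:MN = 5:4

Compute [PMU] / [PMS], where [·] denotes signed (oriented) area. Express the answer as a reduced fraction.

Work in coordinates with U = (0, 0), S = (1, 0), N = (0, 1), P = (-2, -3).
1. M lies on line PN with PM:MN = 5:4 ⇒ M = (-8/9, -7/9)
2·[PMU] = -10/9, 2·[PMS] = -10/3
[PMU]:[PMS] = -10/9:-10/3 = 1/3

[PMU]:[PMS] = 1/3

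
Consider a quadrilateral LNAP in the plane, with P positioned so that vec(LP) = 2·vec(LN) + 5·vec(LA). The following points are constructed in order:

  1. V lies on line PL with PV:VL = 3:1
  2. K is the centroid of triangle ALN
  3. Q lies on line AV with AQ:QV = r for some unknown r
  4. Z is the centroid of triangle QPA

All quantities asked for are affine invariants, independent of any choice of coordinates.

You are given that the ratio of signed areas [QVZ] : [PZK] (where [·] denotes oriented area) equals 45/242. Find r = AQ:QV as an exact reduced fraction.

r = 4/5

Choose coordinates L = (0, 0), N = (1, 0), A = (0, 1), P = (2, 5).
1. V lies on line PL with PV:VL = 3:1 ⇒ V = (1/2, 5/4)
2. K is the centroid of triangle ALN ⇒ K = (1/3, 1/3)
3. With AQ:QV = r, write λ = r/(r+1) so Q = A + λ·(V−A); Q is affine-linear in λ
4. Z is the centroid of triangle QPA ⇒ Z is an affine combination of earlier points and hence also affine-linear in λ
Every point depending on Q is an affine combination of Q and λ-independent points, so each such coordinate is linear in λ; the λ² term in each signed area is a multiple of (V−A)×(V−A) = 0, so 2·[QVZ] and 2·[PZK] are each linear in λ. Evaluating at λ=0 and λ=1:
  2·[QVZ] = -1/2·λ + 1/2,   2·[PZK] = -23/36·λ + 16/9
So [QVZ]:[PZK] = (-1/2·λ + 1/2) / (-23/36·λ + 16/9). Setting this equal to 45/242:
  -1/2·λ + 1/2 = 45/242·(-23/36·λ + 16/9)  ⇒  λ = 4/9
Then r = λ/(1−λ) = (4/9)/(5/9) = 4/5. Check: with r = 4/5, Q = (2/9, 10/9) and [QVZ]:[PZK] = 45/242 as required.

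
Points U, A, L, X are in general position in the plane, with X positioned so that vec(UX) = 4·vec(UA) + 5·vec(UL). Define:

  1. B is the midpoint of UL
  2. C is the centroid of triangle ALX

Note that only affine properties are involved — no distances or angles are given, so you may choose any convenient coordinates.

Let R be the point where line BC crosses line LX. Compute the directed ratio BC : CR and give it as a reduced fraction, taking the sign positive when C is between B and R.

Set U = (0, 0), A = (1, 0), L = (0, 1), X = (4, 5); any affine frame gives the same invariant.
1. B is the midpoint of UL ⇒ B = (0, 1/2)
2. C is the centroid of triangle ALX ⇒ C = (5/3, 2)
line BC meets LX at R = (-5, -4)
C = B + t·(R−B) with t = -1/3, so BC:CR = -1/3:4/3

BC:CR = -1/4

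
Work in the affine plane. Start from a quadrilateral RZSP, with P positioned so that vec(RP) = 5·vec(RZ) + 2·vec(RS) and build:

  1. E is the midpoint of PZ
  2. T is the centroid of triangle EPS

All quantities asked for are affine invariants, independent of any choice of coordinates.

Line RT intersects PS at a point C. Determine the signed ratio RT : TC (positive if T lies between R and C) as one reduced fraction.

Choose coordinates R = (0, 0), Z = (1, 0), S = (0, 1), P = (5, 2).
1. E is the midpoint of PZ ⇒ E = (3, 1)
2. T is the centroid of triangle EPS ⇒ T = (8/3, 4/3)
line RT meets PS at C = (10/3, 5/3)
T = R + t·(C−R) with t = 4/5, so RT:TC = 4/5:1/5

RT:TC = 4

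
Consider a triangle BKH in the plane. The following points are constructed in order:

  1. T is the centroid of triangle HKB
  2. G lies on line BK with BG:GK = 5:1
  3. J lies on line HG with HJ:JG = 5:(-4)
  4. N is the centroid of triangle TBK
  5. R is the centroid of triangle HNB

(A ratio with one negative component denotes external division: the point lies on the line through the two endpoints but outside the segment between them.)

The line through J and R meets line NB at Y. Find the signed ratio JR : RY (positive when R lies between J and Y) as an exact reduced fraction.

Assign B = (0, 0), K = (1, 0), H = (0, 1) — the answer is frame-independent, so this choice is without loss of generality.
1. T is the centroid of triangle HKB ⇒ T = (1/3, 1/3)
2. G lies on line BK with BG:GK = 5:1 ⇒ G = (5/6, 0)
3. J lies on line HG with HJ:JG = 5:(-4) ⇒ J = (25/6, -4)
4. N is the centroid of triangle TBK ⇒ N = (4/9, 1/9)
5. R is the centroid of triangle HNB ⇒ R = (4/27, 10/27)
line JR meets NB at Y = (1384/3483, 346/3483)
R = J + t·(Y−J) with t = 129/121, so JR:RY = 129/121:-8/121

JR:RY = -129/8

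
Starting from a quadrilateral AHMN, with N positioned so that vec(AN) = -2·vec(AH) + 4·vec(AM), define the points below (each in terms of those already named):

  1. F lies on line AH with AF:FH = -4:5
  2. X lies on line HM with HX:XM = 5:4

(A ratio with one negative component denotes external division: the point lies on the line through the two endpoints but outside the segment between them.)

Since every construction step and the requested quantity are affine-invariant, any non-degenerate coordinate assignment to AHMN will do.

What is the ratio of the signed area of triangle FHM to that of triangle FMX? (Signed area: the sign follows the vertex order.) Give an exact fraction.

Assign A = (0, 0), H = (1, 0), M = (0, 1), N = (-2, 4) — the answer is frame-independent, so this choice is without loss of generality.
1. F lies on line AH with AF:FH = -4:5 ⇒ F = (-4, 0)
2. X lies on line HM with HX:XM = 5:4 ⇒ X = (4/9, 5/9)
2·[FHM] = 5, 2·[FMX] = -20/9
[FHM]:[FMX] = 5:-20/9 = -9/4

[FHM]:[FMX] = -9/4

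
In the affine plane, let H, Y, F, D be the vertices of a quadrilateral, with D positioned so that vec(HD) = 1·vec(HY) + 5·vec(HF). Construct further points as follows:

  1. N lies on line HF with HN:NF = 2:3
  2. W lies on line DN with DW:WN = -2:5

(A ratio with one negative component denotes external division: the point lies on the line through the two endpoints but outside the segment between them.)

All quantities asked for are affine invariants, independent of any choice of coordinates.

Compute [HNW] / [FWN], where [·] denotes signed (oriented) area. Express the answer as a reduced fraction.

[HNW]:[FWN] = 2/3

Set H = (0, 0), Y = (1, 0), F = (0, 1), D = (1, 5); any affine frame gives the same invariant.
1. N lies on line HF with HN:NF = 2:3 ⇒ N = (0, 2/5)
2. W lies on line DN with DW:WN = -2:5 ⇒ W = (5/3, 121/15)
2·[HNW] = -2/3, 2·[FWN] = -1
[HNW]:[FWN] = -2/3:-1 = 2/3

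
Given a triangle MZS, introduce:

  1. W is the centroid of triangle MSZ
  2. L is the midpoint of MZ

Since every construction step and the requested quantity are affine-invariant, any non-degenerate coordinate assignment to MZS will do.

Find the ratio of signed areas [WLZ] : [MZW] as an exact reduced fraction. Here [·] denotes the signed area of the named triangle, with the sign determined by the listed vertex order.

[WLZ]:[MZW] = 1/2

Work in coordinates with M = (0, 0), Z = (1, 0), S = (0, 1).
1. W is the centroid of triangle MSZ ⇒ W = (1/3, 1/3)
2. L is the midpoint of MZ ⇒ L = (1/2, 0)
2·[WLZ] = 1/6, 2·[MZW] = 1/3
[WLZ]:[MZW] = 1/6:1/3 = 1/2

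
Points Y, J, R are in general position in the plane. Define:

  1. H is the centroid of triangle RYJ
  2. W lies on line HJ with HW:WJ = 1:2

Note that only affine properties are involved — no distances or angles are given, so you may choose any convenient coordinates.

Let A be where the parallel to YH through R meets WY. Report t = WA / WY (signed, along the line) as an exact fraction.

Set Y = (0, 0), J = (1, 0), R = (0, 1); any affine frame gives the same invariant.
1. H is the centroid of triangle RYJ ⇒ H = (1/3, 1/3)
2. W lies on line HJ with HW:WJ = 1:2 ⇒ W = (5/9, 2/9)
through R parallel to YH: direction (1/3, 1/3); meets WY at A = (-5/3, -2/3)
A = W + t·(Y−W) with t = 4

t = 4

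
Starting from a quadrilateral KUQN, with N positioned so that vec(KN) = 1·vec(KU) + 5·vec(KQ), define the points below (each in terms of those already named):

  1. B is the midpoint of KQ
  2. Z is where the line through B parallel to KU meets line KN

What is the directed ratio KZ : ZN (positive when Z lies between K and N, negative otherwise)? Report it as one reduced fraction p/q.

KZ:ZN = 1/9

Assign K = (0, 0), U = (1, 0), Q = (0, 1), N = (1, 5) — the answer is frame-independent, so this choice is without loss of generality.
1. B is the midpoint of KQ ⇒ B = (0, 1/2)
2. Z is where the line through B parallel to KU meets line KN ⇒ Z = (1/10, 1/2)
Z = K + t·(N−K) with t = 1/10, so KZ:ZN = t:(1−t) = 1/10:9/10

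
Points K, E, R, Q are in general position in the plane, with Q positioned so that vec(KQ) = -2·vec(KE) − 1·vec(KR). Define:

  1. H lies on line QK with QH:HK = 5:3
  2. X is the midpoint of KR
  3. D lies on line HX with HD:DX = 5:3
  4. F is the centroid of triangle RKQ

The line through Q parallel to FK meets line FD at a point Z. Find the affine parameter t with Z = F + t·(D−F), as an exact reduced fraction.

Work in coordinates with K = (0, 0), E = (1, 0), R = (0, 1), Q = (-2, -1).
1. H lies on line QK with QH:HK = 5:3 ⇒ H = (-3/4, -3/8)
2. X is the midpoint of KR ⇒ X = (0, 1/2)
3. D lies on line HX with HD:DX = 5:3 ⇒ D = (-9/32, 11/64)
4. F is the centroid of triangle RKQ ⇒ F = (-2/3, 0)
through Q parallel to FK: direction (2/3, 0); meets FD at Z = (-32/11, -1)
Z = F + t·(D−F) with t = -64/11

t = -64/11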